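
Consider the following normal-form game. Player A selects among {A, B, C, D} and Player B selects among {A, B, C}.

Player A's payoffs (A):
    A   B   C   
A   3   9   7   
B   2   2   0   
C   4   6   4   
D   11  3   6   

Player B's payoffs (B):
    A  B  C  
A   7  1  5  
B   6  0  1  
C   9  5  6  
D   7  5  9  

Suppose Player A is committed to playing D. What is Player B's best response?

C

With Player A fixed at D, Player B's payoffs are: A → 7, B → 5, C → 9.
The maximum is 9, achieved by C.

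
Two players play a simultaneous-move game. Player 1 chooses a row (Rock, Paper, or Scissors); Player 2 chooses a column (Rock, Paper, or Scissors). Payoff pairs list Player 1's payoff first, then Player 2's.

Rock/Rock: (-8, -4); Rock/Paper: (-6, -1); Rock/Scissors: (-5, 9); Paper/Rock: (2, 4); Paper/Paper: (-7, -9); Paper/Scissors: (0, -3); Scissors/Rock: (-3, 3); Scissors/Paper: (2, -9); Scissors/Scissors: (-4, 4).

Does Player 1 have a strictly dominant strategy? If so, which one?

No strictly dominant strategy

Check whether one of Player 1's strategies beats all alternatives regardless of what the opponent does.
Rock is not dominant: against Rock, Paper gives 2 > -8.
Paper is not dominant: against Paper, Rock gives -6 > -7.
Scissors is not dominant: against Rock, Paper gives 2 > -3.
No single strategy is best against every opponent action.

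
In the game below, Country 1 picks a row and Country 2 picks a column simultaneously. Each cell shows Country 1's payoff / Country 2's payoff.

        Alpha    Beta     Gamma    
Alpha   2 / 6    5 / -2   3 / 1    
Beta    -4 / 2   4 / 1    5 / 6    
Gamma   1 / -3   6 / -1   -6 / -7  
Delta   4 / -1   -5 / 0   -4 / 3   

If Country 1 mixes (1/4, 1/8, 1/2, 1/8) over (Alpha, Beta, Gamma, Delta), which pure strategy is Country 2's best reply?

Compute Country 2's expected payoff from each pure strategy against the given mix.
Alpha: (1/4)·6 + (1/8)·2 + (1/2)·(-3) + (1/8)·(-1) = 1/8
Beta: (1/4)·(-2) + (1/8)·1 + (1/2)·(-1) + (1/8)·0 = -7/8
Gamma: (1/4)·1 + (1/8)·6 + (1/2)·(-7) + (1/8)·3 = -17/8
Highest expected payoff is 1/8, from Alpha.

Alpha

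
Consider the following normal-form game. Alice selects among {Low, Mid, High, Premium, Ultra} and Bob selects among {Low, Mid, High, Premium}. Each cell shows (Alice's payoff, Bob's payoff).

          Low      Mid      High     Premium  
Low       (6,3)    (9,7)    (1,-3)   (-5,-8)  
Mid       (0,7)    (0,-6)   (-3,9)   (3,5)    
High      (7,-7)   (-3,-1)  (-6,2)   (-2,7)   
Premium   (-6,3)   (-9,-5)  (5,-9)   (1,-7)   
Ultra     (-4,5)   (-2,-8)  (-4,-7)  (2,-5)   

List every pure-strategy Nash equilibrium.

Find each player's best response to every opponent strategy; NE are the intersections.
Alice's best responses — vs Low: High (payoff 7); vs Mid: Low (payoff 9); vs High: Premium (payoff 5); vs Premium: Mid (payoff 3).
Bob's best responses — vs Low: Mid (payoff 7); vs Mid: High (payoff 9); vs High: Premium (payoff 7); vs Premium: Low (payoff 3); vs Ultra: Low (payoff 5).
The only mutual best response is (Low, Mid); neither player gains by switching there.

(Low, Mid)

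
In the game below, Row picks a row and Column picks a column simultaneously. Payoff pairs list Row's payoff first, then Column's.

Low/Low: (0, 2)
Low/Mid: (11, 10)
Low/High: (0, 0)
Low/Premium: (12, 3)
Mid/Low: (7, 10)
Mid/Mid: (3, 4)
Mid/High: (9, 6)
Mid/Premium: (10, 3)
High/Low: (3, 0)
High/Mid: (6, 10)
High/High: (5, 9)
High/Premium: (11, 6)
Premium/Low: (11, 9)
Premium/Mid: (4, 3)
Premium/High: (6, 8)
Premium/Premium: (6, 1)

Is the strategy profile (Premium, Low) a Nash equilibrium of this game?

Holding Column at Low: Row gets 11 from Premium, versus 0 from Low, 7 from Mid, 3 from High. No profitable deviation for Row.
Holding Row at Premium: Column gets 9 from Low, versus 3 from Mid, 8 from High, 1 from Premium. No profitable deviation for Column either.

Yes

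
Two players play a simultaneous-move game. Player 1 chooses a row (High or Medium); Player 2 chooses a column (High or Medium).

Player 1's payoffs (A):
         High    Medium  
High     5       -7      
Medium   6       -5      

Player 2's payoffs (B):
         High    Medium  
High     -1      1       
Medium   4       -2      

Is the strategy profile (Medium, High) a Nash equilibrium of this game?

Yes

Holding Player 2 at High: Player 1 gets 6 from Medium, versus 5 from High. No profitable deviation for Player 1.
Holding Player 1 at Medium: Player 2 gets 4 from High, versus -2 from Medium. No profitable deviation for Player 2 either.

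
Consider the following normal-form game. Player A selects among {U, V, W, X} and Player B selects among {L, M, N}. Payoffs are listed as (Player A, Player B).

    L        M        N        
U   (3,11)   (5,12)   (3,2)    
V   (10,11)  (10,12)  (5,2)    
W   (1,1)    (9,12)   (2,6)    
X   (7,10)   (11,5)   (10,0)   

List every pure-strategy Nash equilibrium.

Find each player's best response to every opponent strategy; NE are the intersections.
Player A's best responses — vs L: V (payoff 10); vs M: X (payoff 11); vs N: X (payoff 10).
Player B's best responses — vs U: M (payoff 12); vs V: M (payoff 12); vs W: M (payoff 12); vs X: L (payoff 10).
No cell has both players best-responding. For instance, Player A's best reply to L is V, but against V Player B prefers M over L.

None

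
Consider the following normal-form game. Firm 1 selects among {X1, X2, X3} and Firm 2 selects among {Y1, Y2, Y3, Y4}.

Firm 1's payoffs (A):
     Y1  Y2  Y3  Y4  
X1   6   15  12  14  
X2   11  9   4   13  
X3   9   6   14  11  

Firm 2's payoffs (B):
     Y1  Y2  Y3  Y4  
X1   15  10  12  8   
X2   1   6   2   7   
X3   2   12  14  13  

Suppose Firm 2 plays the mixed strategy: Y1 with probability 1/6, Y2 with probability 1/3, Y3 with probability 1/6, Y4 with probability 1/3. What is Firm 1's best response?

X1

Compute Firm 1's expected payoff from each pure strategy against the given mix.
X1: (1/6)·6 + (1/3)·15 + (1/6)·12 + (1/3)·14 = 38/3
X2: (1/6)·11 + (1/3)·9 + (1/6)·4 + (1/3)·13 = 59/6
X3: (1/6)·9 + (1/3)·6 + (1/6)·14 + (1/3)·11 = 19/2
Highest expected payoff is 38/3, from X1.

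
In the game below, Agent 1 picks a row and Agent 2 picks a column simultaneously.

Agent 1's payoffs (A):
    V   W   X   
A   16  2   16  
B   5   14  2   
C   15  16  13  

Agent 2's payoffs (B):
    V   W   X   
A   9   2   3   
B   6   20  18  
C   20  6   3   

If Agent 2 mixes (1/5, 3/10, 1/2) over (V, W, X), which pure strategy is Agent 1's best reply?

Compute Agent 1's expected payoff from each pure strategy against the given mix.
A: (1/5)·16 + (3/10)·2 + (1/2)·16 = 59/5
B: (1/5)·5 + (3/10)·14 + (1/2)·2 = 31/5
C: (1/5)·15 + (3/10)·16 + (1/2)·13 = 143/10
Highest expected payoff is 143/10, from C.

C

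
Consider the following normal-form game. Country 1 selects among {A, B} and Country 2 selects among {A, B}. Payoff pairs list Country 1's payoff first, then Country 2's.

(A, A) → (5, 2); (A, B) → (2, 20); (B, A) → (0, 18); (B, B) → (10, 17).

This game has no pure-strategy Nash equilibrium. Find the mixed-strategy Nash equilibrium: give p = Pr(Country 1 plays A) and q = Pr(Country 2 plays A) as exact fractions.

p = 1/19, q = 8/13

In a mixed NE each player is indifferent between their pure strategies, so the opponent's mix sets the indifference.
Country 2 indifferent between A and B: p·2 + (1−p)·18 = p·20 + (1−p)·17 ⟹ 18 + (-16)p = 17 + 3p ⟹ p = 1/19.
Country 1 indifferent between A and B: q·5 + (1−q)·2 = q·0 + (1−q)·10 ⟹ 2 + 3q = 10 + (-10)q ⟹ q = 8/13.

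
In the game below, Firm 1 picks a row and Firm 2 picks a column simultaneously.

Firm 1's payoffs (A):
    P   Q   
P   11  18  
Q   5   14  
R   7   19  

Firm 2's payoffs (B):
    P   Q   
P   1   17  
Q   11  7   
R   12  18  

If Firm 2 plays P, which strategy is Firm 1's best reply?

P

With Firm 2 fixed at P, Firm 1's payoffs are: P → 11, Q → 5, R → 7.
The maximum is 11, achieved by P.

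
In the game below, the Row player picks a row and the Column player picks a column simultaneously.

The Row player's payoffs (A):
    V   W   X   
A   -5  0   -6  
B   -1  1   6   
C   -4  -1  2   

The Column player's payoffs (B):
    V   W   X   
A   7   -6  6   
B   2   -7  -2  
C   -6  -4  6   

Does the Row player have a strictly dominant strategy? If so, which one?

B

A strategy is strictly dominant if it gives the Row player a strictly higher payoff than every other strategy, against every choice by the opponent.
B strictly dominates: vs V: -1 > each of {-5, -4}; vs W: 1 > each of {0, -1}; vs X: 6 > each of {-6, 2}.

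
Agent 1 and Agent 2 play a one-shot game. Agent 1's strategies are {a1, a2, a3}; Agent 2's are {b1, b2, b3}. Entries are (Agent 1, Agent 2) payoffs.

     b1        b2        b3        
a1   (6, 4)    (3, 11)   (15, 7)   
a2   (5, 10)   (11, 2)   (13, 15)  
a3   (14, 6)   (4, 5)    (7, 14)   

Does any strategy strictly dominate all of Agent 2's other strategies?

Check whether one of Agent 2's strategies beats all alternatives regardless of what the opponent does.
b1 is not dominant: against a1, b2 gives 11 > 4.
b2 is not dominant: against a2, b1 gives 10 > 2.
b3 is not dominant: against a1, b2 gives 11 > 7.
No single strategy is best against every opponent action.

No strictly dominant strategy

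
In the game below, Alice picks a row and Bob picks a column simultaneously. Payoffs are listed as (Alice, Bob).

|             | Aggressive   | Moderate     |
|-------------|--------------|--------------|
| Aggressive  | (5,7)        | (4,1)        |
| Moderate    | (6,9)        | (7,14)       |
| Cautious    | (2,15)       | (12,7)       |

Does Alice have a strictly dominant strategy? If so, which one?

A strategy is strictly dominant if it gives Alice a strictly higher payoff than every other strategy, against every choice by the opponent.
Aggressive is not dominant: against Aggressive, Moderate gives 6 > 5.
Moderate is not dominant: against Moderate, Cautious gives 12 > 7.
Cautious is not dominant: against Aggressive, Aggressive gives 5 > 2.
No single strategy is best against every opponent action.

No strictly dominant strategy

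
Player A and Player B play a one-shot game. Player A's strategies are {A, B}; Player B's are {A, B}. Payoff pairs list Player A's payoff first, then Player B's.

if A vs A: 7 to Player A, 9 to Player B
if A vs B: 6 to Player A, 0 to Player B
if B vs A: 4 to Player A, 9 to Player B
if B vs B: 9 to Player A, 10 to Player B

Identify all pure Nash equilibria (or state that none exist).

Check mutual best responses: a cell is a NE iff neither player can gain by unilaterally deviating.
Player A's best responses — vs A: A (payoff 7); vs B: B (payoff 9).
Player B's best responses — vs A: A (payoff 9); vs B: B (payoff 10).
Mutual best responses occur at (A, A) and (B, B); at each, neither player gains by switching.

(A, A) and (B, B)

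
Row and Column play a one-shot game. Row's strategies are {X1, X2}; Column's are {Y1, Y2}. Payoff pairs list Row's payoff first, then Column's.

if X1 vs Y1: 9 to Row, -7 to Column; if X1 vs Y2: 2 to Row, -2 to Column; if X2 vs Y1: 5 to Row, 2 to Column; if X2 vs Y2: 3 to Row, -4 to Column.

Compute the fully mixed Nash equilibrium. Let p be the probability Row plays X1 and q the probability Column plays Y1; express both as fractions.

In a mixed NE each player is indifferent between their pure strategies, so the opponent's mix sets the indifference.
Column indifferent between Y1 and Y2: p·(-7) + (1−p)·2 = p·(-2) + (1−p)·(-4) ⟹ 2 + (-9)p = (-4) + 2p ⟹ p = 6/11.
Row indifferent between X1 and X2: q·9 + (1−q)·2 = q·5 + (1−q)·3 ⟹ 2 + 7q = 3 + 2q ⟹ q = 1/5.

p = 6/11, q = 1/5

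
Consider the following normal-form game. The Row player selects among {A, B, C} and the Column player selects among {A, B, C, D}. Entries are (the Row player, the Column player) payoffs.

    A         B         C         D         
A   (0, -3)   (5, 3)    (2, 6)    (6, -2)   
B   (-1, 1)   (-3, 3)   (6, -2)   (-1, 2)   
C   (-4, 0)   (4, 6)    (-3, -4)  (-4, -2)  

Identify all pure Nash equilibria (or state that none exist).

A profile is a Nash equilibrium when each player is best-responding to the other.
The Row player's best responses — vs A: A (payoff 0); vs B: A (payoff 5); vs C: B (payoff 6); vs D: A (payoff 6).
The Column player's best responses — vs A: C (payoff 6); vs B: B (payoff 3); vs C: B (payoff 6).
No cell has both players best-responding. For instance, the Row player's best reply to A is A, but against A the Column player prefers C over A.

No pure-strategy Nash equilibrium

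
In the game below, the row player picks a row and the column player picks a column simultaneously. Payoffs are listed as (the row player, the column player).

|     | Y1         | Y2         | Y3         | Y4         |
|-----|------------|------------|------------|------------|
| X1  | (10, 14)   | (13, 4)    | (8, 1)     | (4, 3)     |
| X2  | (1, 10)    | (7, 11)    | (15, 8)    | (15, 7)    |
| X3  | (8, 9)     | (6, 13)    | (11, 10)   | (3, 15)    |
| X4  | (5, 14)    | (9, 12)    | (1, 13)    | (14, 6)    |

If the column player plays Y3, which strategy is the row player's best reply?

With the column player fixed at Y3, the row player's payoffs are: X1 → 8, X2 → 15, X3 → 11, X4 → 1.
The maximum is 15, achieved by X2.

X2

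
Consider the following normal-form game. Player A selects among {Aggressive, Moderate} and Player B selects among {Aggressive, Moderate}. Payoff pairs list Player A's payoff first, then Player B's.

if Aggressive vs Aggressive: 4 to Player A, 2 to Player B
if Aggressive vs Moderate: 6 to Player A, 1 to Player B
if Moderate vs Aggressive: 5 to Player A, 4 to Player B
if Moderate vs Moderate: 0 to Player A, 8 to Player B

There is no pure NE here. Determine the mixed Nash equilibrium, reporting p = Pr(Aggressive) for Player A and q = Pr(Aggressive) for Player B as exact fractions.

p = 4/5, q = 6/7

In a mixed NE each player is indifferent between their pure strategies, so the opponent's mix sets the indifference.
Player B indifferent between Aggressive and Moderate: p·2 + (1−p)·4 = p·1 + (1−p)·8 ⟹ 4 + (-2)p = 8 + (-7)p ⟹ p = 4/5.
Player A indifferent between Aggressive and Moderate: q·4 + (1−q)·6 = q·5 + (1−q)·0 ⟹ 6 + (-2)q = 0 + 5q ⟹ q = 6/7.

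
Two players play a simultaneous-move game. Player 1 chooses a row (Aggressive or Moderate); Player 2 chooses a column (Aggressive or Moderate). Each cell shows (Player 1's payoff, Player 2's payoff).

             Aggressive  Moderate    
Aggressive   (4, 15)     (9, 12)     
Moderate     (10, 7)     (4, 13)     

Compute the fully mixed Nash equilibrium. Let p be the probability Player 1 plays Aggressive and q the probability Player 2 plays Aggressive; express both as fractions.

Each player's mixing probability is pinned down by making the *other* player indifferent.
Player 2 indifferent between Aggressive and Moderate: p·15 + (1−p)·7 = p·12 + (1−p)·13 ⟹ 7 + 8p = 13 + (-1)p ⟹ p = 2/3.
Player 1 indifferent between Aggressive and Moderate: q·4 + (1−q)·9 = q·10 + (1−q)·4 ⟹ 9 + (-5)q = 4 + 6q ⟹ q = 5/11.

p = 2/3, q = 5/11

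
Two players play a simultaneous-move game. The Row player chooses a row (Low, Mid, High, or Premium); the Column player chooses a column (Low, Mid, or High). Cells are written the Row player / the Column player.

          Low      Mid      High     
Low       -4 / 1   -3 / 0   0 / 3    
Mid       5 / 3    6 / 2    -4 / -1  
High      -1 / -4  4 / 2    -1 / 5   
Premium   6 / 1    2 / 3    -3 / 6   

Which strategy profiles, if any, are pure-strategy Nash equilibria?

(Low, High)

A profile is a Nash equilibrium when each player is best-responding to the other.
The Row player's best responses — vs Low: Premium (payoff 6); vs Mid: Mid (payoff 6); vs High: Low (payoff 0).
The Column player's best responses — vs Low: High (payoff 3); vs Mid: Low (payoff 3); vs High: High (payoff 5); vs Premium: High (payoff 6).
The only mutual best response is (Low, High); neither player gains by switching there.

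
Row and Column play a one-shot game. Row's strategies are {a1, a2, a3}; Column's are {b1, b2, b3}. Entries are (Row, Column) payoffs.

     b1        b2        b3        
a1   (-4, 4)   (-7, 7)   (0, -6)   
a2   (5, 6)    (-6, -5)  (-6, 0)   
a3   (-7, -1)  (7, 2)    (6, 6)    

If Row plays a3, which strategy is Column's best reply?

b3

With Row fixed at a3, Column's payoffs are: b1 → -1, b2 → 2, b3 → 6.
The maximum is 6, achieved by b3.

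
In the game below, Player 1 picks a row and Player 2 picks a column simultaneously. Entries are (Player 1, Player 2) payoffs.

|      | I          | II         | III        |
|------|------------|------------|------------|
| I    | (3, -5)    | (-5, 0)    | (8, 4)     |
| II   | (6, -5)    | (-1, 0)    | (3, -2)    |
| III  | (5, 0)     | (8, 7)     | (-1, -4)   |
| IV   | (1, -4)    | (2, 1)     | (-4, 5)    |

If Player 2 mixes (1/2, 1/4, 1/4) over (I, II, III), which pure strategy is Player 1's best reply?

Compute Player 1's expected payoff from each pure strategy against the given mix.
I: (1/2)·3 + (1/4)·(-5) + (1/4)·8 = 9/4
II: (1/2)·6 + (1/4)·(-1) + (1/4)·3 = 7/2
III: (1/2)·5 + (1/4)·8 + (1/4)·(-1) = 17/4
IV: (1/2)·1 + (1/4)·2 + (1/4)·(-4) = 0
Highest expected payoff is 17/4, from III.

III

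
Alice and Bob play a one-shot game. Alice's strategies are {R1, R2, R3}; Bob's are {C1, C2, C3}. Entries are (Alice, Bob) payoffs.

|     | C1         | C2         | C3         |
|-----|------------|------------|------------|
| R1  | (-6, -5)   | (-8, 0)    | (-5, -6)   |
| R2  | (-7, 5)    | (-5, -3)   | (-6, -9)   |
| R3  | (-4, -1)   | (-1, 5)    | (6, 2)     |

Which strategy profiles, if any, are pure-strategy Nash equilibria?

Check mutual best responses: a cell is a NE iff neither player can gain by unilaterally deviating.
Alice's best responses — vs C1: R3 (payoff -4); vs C2: R3 (payoff -1); vs C3: R3 (payoff 6).
Bob's best responses — vs R1: C2 (payoff 0); vs R2: C1 (payoff 5); vs R3: C2 (payoff 5).
The only mutual best response is (R3, C2); neither player gains by switching there.

(R3, C2)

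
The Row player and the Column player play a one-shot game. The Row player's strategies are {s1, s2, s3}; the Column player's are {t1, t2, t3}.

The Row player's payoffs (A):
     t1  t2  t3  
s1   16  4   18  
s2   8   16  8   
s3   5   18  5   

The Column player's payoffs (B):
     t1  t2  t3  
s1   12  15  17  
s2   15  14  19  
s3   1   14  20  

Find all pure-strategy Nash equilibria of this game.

(s1, t3)

A profile is a Nash equilibrium when each player is best-responding to the other.
The Row player's best responses — vs t1: s1 (payoff 16); vs t2: s3 (payoff 18); vs t3: s1 (payoff 18).
The Column player's best responses — vs s1: t3 (payoff 17); vs s2: t3 (payoff 19); vs s3: t3 (payoff 20).
The only mutual best response is (s1, t3); neither player gains by switching there.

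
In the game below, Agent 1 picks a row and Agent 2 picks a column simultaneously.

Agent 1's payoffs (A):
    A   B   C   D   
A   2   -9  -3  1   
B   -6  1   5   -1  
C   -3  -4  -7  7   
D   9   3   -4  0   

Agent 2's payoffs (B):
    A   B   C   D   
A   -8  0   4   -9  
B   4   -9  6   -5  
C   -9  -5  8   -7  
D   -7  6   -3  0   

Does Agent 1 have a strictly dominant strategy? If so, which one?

A strategy is strictly dominant if it gives Agent 1 a strictly higher payoff than every other strategy, against every choice by the opponent.
A is not dominant: against A, D gives 9 > 2.
B is not dominant: against A, A gives 2 > -6.
C is not dominant: against A, A gives 2 > -3.
D is not dominant: against C, A gives -3 > -4.
No single strategy is best against every opponent action.

No strictly dominant strategy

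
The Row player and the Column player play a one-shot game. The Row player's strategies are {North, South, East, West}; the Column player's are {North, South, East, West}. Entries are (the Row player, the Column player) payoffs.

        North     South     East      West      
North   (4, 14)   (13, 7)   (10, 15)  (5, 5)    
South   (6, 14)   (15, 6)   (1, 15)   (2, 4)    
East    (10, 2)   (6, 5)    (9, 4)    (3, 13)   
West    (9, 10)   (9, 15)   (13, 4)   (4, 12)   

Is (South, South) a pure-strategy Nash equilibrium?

No

Holding the Column player at South: the Row player gets 15 from South, versus 13 from North, 6 from East, 9 from West. No profitable deviation for the Row player.
Holding the Row player at South: the Column player gets 6 from South but could get 15 by switching to East. The Column player has a profitable deviation.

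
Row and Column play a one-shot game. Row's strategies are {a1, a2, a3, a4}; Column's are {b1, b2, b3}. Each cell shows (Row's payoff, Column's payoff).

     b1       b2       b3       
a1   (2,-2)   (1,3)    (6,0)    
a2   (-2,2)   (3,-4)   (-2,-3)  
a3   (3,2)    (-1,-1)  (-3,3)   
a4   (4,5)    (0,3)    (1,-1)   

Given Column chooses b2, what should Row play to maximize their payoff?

a2

With Column fixed at b2, Row's payoffs are: a1 → 1, a2 → 3, a3 → -1, a4 → 0.
The maximum is 3, achieved by a2.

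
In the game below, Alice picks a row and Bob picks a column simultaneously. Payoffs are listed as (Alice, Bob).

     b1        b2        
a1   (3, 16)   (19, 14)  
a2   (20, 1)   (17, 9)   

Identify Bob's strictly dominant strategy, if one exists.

None

Check whether one of Bob's strategies beats all alternatives regardless of what the opponent does.
b1 is not dominant: against a2, b2 gives 9 > 1.
b2 is not dominant: against a1, b1 gives 16 > 14.
No single strategy is best against every opponent action.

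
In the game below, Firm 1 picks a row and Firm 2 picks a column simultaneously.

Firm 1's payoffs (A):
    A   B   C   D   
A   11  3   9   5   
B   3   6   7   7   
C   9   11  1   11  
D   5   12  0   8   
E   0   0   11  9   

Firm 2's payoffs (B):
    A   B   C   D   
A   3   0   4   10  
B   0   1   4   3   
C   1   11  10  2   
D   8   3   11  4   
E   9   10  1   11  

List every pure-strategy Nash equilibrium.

A profile is a Nash equilibrium when each player is best-responding to the other.
Firm 1's best responses — vs A: A (payoff 11); vs B: D (payoff 12); vs C: E (payoff 11); vs D: C (payoff 11).
Firm 2's best responses — vs A: D (payoff 10); vs B: C (payoff 4); vs C: B (payoff 11); vs D: C (payoff 11); vs E: D (payoff 11).
No cell has both players best-responding. For instance, Firm 1's best reply to A is A, but against A Firm 2 prefers D over A.

None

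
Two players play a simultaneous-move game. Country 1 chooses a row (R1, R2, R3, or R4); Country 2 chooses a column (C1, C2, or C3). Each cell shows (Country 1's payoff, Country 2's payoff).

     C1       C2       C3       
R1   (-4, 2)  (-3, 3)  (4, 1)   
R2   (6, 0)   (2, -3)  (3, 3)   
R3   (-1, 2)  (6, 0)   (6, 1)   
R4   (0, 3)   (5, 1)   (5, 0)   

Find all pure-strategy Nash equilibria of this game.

A profile is a Nash equilibrium when each player is best-responding to the other.
Country 1's best responses — vs C1: R2 (payoff 6); vs C2: R3 (payoff 6); vs C3: R3 (payoff 6).
Country 2's best responses — vs R1: C2 (payoff 3); vs R2: C3 (payoff 3); vs R3: C1 (payoff 2); vs R4: C1 (payoff 3).
No cell has both players best-responding. For instance, Country 1's best reply to C3 is R3, but against R3 Country 2 prefers C1 over C3.

There is no pure-strategy Nash equilibrium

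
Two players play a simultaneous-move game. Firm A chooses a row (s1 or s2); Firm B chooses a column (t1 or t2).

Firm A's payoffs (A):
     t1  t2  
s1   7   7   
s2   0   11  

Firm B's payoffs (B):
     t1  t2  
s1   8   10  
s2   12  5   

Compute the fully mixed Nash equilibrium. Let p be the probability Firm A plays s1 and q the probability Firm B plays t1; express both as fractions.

p = 7/9, q = 4/11

Each player's mixing probability is pinned down by making the *other* player indifferent.
Firm B indifferent between t1 and t2: p·8 + (1−p)·12 = p·10 + (1−p)·5 ⟹ 12 + (-4)p = 5 + 5p ⟹ p = 7/9.
Firm A indifferent between s1 and s2: q·7 + (1−q)·7 = q·0 + (1−q)·11 ⟹ 7 + 0q = 11 + (-11)q ⟹ q = 4/11.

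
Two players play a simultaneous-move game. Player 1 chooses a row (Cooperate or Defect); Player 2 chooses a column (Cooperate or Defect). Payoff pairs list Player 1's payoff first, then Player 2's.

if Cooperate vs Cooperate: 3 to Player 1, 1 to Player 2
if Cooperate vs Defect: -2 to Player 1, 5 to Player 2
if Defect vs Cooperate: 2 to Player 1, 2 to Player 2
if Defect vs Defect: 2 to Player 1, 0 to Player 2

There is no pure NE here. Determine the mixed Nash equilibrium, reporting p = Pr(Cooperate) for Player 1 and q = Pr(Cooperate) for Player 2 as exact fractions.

In a mixed NE each player is indifferent between their pure strategies, so the opponent's mix sets the indifference.
Player 2 indifferent between Cooperate and Defect: p·1 + (1−p)·2 = p·5 + (1−p)·0 ⟹ 2 + (-1)p = 0 + 5p ⟹ p = 1/3.
Player 1 indifferent between Cooperate and Defect: q·3 + (1−q)·(-2) = q·2 + (1−q)·2 ⟹ (-2) + 5q = 2 + 0q ⟹ q = 4/5.

p = 1/3, q = 4/5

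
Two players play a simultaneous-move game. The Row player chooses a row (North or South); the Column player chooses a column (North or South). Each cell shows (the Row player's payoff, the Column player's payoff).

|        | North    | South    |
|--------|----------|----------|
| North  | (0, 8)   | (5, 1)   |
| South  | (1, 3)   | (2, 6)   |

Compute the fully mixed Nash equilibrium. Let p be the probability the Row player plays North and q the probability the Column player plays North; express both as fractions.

p = 3/10, q = 3/4

Each player's mixing probability is pinned down by making the *other* player indifferent.
The Column player indifferent between North and South: p·8 + (1−p)·3 = p·1 + (1−p)·6 ⟹ 3 + 5p = 6 + (-5)p ⟹ p = 3/10.
The Row player indifferent between North and South: q·0 + (1−q)·5 = q·1 + (1−q)·2 ⟹ 5 + (-5)q = 2 + (-1)q ⟹ q = 3/4.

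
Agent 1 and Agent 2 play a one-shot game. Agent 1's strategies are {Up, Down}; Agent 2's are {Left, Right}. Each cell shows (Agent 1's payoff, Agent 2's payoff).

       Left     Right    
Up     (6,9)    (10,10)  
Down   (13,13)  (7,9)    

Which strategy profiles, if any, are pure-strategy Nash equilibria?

A profile is a Nash equilibrium when each player is best-responding to the other.
Agent 1's best responses — vs Left: Down (payoff 13); vs Right: Up (payoff 10).
Agent 2's best responses — vs Up: Right (payoff 10); vs Down: Left (payoff 13).
Mutual best responses occur at (Up, Right) and (Down, Left); at each, neither player gains by switching.

(Up, Right) and (Down, Left)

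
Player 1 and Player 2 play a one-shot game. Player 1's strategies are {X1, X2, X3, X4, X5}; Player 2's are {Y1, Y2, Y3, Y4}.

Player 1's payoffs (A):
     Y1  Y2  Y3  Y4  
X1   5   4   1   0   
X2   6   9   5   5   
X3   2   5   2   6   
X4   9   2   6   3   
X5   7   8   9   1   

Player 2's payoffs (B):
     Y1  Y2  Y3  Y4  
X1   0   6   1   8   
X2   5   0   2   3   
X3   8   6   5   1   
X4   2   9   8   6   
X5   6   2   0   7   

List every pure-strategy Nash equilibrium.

None

Find each player's best response to every opponent strategy; NE are the intersections.
Player 1's best responses — vs Y1: X4 (payoff 9); vs Y2: X2 (payoff 9); vs Y3: X5 (payoff 9); vs Y4: X3 (payoff 6).
Player 2's best responses — vs X1: Y4 (payoff 8); vs X2: Y1 (payoff 5); vs X3: Y1 (payoff 8); vs X4: Y2 (payoff 9); vs X5: Y4 (payoff 7).
No cell has both players best-responding. For instance, Player 1's best reply to Y2 is X2, but against X2 Player 2 prefers Y1 over Y2.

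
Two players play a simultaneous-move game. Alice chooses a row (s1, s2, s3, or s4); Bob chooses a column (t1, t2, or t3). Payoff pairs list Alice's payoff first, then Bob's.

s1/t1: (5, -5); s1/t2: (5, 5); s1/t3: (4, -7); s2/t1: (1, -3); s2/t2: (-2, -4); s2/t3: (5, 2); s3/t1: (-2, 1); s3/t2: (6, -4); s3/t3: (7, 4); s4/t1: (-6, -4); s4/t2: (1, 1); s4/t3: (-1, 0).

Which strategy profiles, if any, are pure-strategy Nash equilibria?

(s3, t3)

A profile is a Nash equilibrium when each player is best-responding to the other.
Alice's best responses — vs t1: s1 (payoff 5); vs t2: s3 (payoff 6); vs t3: s3 (payoff 7).
Bob's best responses — vs s1: t2 (payoff 5); vs s2: t3 (payoff 2); vs s3: t3 (payoff 4); vs s4: t2 (payoff 1).
The only mutual best response is (s3, t3); neither player gains by switching there.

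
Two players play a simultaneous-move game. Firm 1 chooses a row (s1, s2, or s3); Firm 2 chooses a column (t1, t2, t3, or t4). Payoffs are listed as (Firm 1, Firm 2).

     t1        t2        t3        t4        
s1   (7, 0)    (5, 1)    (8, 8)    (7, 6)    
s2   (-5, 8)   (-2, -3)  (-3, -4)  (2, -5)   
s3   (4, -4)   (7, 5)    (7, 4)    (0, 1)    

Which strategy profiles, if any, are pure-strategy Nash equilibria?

Check mutual best responses: a cell is a NE iff neither player can gain by unilaterally deviating.
Firm 1's best responses — vs t1: s1 (payoff 7); vs t2: s3 (payoff 7); vs t3: s1 (payoff 8); vs t4: s1 (payoff 7).
Firm 2's best responses — vs s1: t3 (payoff 8); vs s2: t1 (payoff 8); vs s3: t2 (payoff 5).
Mutual best responses occur at (s1, t3) and (s3, t2); at each, neither player gains by switching.

(s1, t3) and (s3, t2)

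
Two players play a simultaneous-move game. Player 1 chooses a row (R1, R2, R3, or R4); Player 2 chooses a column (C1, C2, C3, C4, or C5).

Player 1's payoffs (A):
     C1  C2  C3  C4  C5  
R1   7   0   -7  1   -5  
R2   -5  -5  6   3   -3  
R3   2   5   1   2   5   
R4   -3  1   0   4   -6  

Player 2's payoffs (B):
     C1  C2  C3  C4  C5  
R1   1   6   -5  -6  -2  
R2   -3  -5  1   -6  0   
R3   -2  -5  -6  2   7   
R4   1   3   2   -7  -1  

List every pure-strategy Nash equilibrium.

(R2, C3) and (R3, C5)

A profile is a Nash equilibrium when each player is best-responding to the other.
Player 1's best responses — vs C1: R1 (payoff 7); vs C2: R3 (payoff 5); vs C3: R2 (payoff 6); vs C4: R4 (payoff 4); vs C5: R3 (payoff 5).
Player 2's best responses — vs R1: C2 (payoff 6); vs R2: C3 (payoff 1); vs R3: C5 (payoff 7); vs R4: C2 (payoff 3).
Mutual best responses occur at (R2, C3) and (R3, C5); at each, neither player gains by switching.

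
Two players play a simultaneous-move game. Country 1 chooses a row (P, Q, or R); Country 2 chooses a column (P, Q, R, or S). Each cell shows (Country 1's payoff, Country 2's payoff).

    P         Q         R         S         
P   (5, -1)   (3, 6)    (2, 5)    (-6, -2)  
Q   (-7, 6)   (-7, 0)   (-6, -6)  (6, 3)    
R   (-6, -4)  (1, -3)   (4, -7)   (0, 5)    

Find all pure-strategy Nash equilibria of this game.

Find each player's best response to every opponent strategy; NE are the intersections.
Country 1's best responses — vs P: P (payoff 5); vs Q: P (payoff 3); vs R: R (payoff 4); vs S: Q (payoff 6).
Country 2's best responses — vs P: Q (payoff 6); vs Q: P (payoff 6); vs R: S (payoff 5).
The only mutual best response is (P, Q); neither player gains by switching there.

(P, Q)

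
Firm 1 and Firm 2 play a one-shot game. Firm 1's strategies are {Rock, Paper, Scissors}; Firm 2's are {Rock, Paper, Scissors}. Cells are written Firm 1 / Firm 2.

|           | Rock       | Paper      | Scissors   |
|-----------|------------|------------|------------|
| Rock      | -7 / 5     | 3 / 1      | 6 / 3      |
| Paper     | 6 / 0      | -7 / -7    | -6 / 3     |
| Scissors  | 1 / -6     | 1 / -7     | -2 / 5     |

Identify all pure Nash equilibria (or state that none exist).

A profile is a Nash equilibrium when each player is best-responding to the other.
Firm 1's best responses — vs Rock: Paper (payoff 6); vs Paper: Rock (payoff 3); vs Scissors: Rock (payoff 6).
Firm 2's best responses — vs Rock: Rock (payoff 5); vs Paper: Scissors (payoff 3); vs Scissors: Scissors (payoff 5).
No cell has both players best-responding. For instance, Firm 1's best reply to Paper is Rock, but against Rock Firm 2 prefers Rock over Paper.

There is no pure-strategy Nash equilibrium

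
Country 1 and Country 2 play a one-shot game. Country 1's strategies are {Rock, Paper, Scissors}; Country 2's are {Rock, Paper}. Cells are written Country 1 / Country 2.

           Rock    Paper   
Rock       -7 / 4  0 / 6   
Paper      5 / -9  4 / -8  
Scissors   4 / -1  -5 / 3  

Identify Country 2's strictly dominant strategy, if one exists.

Check whether one of Country 2's strategies beats all alternatives regardless of what the opponent does.
Paper strictly dominates: vs Rock: 6 > 4; vs Paper: -8 > -9; vs Scissors: 3 > -1.

Paper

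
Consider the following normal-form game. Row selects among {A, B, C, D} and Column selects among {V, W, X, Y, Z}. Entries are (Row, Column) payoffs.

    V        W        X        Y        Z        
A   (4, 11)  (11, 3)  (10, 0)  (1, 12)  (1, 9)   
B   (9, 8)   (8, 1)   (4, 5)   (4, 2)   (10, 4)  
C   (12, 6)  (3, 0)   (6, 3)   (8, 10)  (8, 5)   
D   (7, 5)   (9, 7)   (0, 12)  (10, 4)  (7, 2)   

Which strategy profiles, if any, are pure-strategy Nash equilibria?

None

Check mutual best responses: a cell is a NE iff neither player can gain by unilaterally deviating.
Row's best responses — vs V: C (payoff 12); vs W: A (payoff 11); vs X: A (payoff 10); vs Y: D (payoff 10); vs Z: B (payoff 10).
Column's best responses — vs A: Y (payoff 12); vs B: V (payoff 8); vs C: Y (payoff 10); vs D: X (payoff 12).
No cell has both players best-responding. For instance, Row's best reply to Y is D, but against D Column prefers X over Y.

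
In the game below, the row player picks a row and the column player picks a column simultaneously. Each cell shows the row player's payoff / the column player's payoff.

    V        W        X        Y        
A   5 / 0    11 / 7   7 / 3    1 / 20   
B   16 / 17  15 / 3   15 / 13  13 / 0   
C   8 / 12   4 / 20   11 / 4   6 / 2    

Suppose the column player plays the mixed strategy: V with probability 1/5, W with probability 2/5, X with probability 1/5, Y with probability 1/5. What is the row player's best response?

Compute the row player's expected payoff from each pure strategy against the given mix.
A: (1/5)·5 + (2/5)·11 + (1/5)·7 + (1/5)·1 = 7
B: (1/5)·16 + (2/5)·15 + (1/5)·15 + (1/5)·13 = 74/5
C: (1/5)·8 + (2/5)·4 + (1/5)·11 + (1/5)·6 = 33/5
Highest expected payoff is 74/5, from B.

B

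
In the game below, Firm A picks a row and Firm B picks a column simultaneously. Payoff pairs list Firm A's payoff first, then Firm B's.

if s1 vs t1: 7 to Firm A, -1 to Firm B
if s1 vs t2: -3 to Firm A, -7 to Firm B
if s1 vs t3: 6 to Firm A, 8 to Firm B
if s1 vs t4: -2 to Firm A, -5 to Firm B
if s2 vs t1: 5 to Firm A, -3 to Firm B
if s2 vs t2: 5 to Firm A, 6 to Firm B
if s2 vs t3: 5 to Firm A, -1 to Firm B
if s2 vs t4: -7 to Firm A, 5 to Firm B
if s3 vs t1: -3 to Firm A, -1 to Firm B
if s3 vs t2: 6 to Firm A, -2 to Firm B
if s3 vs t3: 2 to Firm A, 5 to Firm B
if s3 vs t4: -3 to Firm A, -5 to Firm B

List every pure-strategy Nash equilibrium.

(s1, t3)

A profile is a Nash equilibrium when each player is best-responding to the other.
Firm A's best responses — vs t1: s1 (payoff 7); vs t2: s3 (payoff 6); vs t3: s1 (payoff 6); vs t4: s1 (payoff -2).
Firm B's best responses — vs s1: t3 (payoff 8); vs s2: t2 (payoff 6); vs s3: t3 (payoff 5).
The only mutual best response is (s1, t3); neither player gains by switching there.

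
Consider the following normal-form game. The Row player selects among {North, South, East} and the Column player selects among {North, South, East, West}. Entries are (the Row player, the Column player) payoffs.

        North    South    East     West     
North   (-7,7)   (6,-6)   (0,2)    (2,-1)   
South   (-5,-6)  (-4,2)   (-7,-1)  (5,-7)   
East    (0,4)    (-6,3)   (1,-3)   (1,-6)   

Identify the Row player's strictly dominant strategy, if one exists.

No strictly dominant strategy

A strategy is strictly dominant if it gives the Row player a strictly higher payoff than every other strategy, against every choice by the opponent.
North is not dominant: against North, South gives -5 > -7.
South is not dominant: against North, East gives 0 > -5.
East is not dominant: against South, North gives 6 > -6.
No single strategy is best against every opponent action.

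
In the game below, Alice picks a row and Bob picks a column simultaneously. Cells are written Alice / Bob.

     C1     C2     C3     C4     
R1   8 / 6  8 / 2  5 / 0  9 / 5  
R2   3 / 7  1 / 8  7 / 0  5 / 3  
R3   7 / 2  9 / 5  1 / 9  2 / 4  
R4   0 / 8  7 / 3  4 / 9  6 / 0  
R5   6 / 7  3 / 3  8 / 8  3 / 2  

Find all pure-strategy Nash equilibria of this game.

(R1, C1) and (R5, C3)

Check mutual best responses: a cell is a NE iff neither player can gain by unilaterally deviating.
Alice's best responses — vs C1: R1 (payoff 8); vs C2: R3 (payoff 9); vs C3: R5 (payoff 8); vs C4: R1 (payoff 9).
Bob's best responses — vs R1: C1 (payoff 6); vs R2: C2 (payoff 8); vs R3: C3 (payoff 9); vs R4: C3 (payoff 9); vs R5: C3 (payoff 8).
Mutual best responses occur at (R1, C1) and (R5, C3); at each, neither player gains by switching.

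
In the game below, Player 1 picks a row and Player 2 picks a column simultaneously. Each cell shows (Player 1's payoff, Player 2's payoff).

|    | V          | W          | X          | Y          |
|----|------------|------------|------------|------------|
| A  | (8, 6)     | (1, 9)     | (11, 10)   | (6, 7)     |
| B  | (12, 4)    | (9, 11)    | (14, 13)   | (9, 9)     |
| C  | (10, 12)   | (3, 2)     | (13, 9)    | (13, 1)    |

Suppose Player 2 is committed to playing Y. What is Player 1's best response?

C

With Player 2 fixed at Y, Player 1's payoffs are: A → 6, B → 9, C → 13.
The maximum is 13, achieved by C.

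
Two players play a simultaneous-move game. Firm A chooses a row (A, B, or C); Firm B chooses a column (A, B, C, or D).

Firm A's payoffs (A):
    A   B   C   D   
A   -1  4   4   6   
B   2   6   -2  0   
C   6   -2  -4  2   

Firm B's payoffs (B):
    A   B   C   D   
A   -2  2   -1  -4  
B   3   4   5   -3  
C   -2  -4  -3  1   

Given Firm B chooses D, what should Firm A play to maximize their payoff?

With Firm B fixed at D, Firm A's payoffs are: A → 6, B → 0, C → 2.
The maximum is 6, achieved by A.

A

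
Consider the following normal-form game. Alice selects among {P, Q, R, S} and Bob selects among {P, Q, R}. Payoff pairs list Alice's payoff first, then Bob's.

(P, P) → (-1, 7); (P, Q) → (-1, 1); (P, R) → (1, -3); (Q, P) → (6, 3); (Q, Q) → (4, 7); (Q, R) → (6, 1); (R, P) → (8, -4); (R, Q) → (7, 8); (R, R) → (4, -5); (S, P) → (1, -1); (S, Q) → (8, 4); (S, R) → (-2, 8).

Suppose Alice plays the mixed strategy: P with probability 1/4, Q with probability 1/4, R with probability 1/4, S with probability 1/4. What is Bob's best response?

Q

Compute Bob's expected payoff from each pure strategy against the given mix.
P: (1/4)·7 + (1/4)·3 + (1/4)·(-4) + (1/4)·(-1) = 5/4
Q: (1/4)·1 + (1/4)·7 + (1/4)·8 + (1/4)·4 = 5
R: (1/4)·(-3) + (1/4)·1 + (1/4)·(-5) + (1/4)·8 = 1/4
Highest expected payoff is 5, from Q.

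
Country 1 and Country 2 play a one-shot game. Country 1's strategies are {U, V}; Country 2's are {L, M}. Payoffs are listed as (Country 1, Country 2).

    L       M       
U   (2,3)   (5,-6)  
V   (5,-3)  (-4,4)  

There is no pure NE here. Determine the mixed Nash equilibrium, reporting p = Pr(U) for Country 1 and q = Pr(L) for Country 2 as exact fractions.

Each player's mixing probability is pinned down by making the *other* player indifferent.
Country 2 indifferent between L and M: p·3 + (1−p)·(-3) = p·(-6) + (1−p)·4 ⟹ (-3) + 6p = 4 + (-10)p ⟹ p = 7/16.
Country 1 indifferent between U and V: q·2 + (1−q)·5 = q·5 + (1−q)·(-4) ⟹ 5 + (-3)q = (-4) + 9q ⟹ q = 3/4.

p = 7/16, q = 3/4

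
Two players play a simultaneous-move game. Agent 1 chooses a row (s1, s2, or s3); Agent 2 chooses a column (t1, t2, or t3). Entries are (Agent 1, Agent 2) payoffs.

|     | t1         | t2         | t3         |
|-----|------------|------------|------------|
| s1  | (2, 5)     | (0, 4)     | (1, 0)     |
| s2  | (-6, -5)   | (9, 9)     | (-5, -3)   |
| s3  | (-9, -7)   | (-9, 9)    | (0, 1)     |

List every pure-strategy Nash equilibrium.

(s1, t1) and (s2, t2)

A profile is a Nash equilibrium when each player is best-responding to the other.
Agent 1's best responses — vs t1: s1 (payoff 2); vs t2: s2 (payoff 9); vs t3: s1 (payoff 1).
Agent 2's best responses — vs s1: t1 (payoff 5); vs s2: t2 (payoff 9); vs s3: t2 (payoff 9).
Mutual best responses occur at (s1, t1) and (s2, t2); at each, neither player gains by switching.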